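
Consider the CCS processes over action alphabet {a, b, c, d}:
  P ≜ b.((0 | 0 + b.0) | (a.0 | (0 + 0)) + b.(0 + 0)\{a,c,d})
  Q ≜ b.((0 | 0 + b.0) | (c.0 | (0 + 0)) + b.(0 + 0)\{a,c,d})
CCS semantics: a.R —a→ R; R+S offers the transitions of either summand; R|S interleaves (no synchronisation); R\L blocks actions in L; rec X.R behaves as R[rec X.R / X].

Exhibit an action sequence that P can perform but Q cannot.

ba

P's transition system — 6 states:
  s0 = b.((0 | 0 + b.0) | (a.0 | (0 + 0)) + b.(0 + 0)\{a,c,d}) | --b--▸ s1
  s1 = (0 | 0 + b.0) | (a.0 | (0 + 0)) + b.(0 + 0)\{a,c,d} | --a--▸ s2, --b--▸ s3, --b--▸ s4
  s2 = (0 | 0 + b.0) | (0 | (0 + 0)) | --b--▸ s5
  s3 = (0 + 0)\{a,c,d} | deadlocked
  s4 = 0 | (a.0 | (0 + 0)) | --a--▸ s5
  s5 = 0 | (0 | (0 + 0)) | deadlocked
Q's transition system — 6 states:
  t0 = b.((0 | 0 + b.0) | (c.0 | (0 + 0)) + b.(0 + 0)\{a,c,d}) | --b--▸ t1
  t1 = (0 | 0 + b.0) | (c.0 | (0 + 0)) + b.(0 + 0)\{a,c,d} | --b--▸ t2, --b--▸ t3, --c--▸ t4
  t2 = (0 + 0)\{a,c,d} | deadlocked
  t3 = 0 | (c.0 | (0 + 0)) | --c--▸ t5
  t4 = (0 | 0 + b.0) | (0 | (0 + 0)) | --b--▸ t5
  t5 = 0 | (0 | (0 + 0)) | deadlocked
Trace ⟨ba⟩ through P, begin at {s0}:
  [1] b ⇒ {s1}
  [2] a ⇒ {s2}
  ✓ P
Trace ⟨ba⟩ through Q, begin at {t0}:
  [1] b ⇒ {t1}
  [2] a ⇒ ∅  — Q cannot continue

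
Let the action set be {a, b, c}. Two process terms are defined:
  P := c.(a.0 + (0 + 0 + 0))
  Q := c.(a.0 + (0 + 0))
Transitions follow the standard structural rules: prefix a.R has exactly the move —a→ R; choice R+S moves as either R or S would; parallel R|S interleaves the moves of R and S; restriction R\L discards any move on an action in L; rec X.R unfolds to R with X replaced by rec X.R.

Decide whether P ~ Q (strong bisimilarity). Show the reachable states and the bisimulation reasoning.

P ~ Q

LTS(P): 3 reachable states
  p0 = c.(a.0 + (0 + 0 + 0)) :: =c=> p1
  p1 = a.0 + (0 + 0 + 0) :: =a=> p2
  p2 = 0 :: stopped
LTS(Q): 3 reachable states
  q0 = c.(a.0 + (0 + 0)) :: =c=> q1
  q1 = a.0 + (0 + 0) :: =a=> q2
  q2 = 0 :: stopped
Coarsest stable partition (strong bisimilarity classes):
  B0 = {p0, q0}
  B1 = {p1, q1}
  B2 = {p2, q2}
p0 ∈ B0, q0 ∈ B0 → same block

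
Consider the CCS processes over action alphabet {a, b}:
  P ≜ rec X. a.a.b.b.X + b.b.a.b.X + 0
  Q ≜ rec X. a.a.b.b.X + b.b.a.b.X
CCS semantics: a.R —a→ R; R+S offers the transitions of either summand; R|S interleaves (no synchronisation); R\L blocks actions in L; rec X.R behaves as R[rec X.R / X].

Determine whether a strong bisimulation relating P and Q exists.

P ~ Q

LTS(P): 6 reachable states
  s0 = rec X. a.a.b.b.X + b.b.a.b.X + 0 ⊢ --a--▸ s1, --b--▸ s2
  s1 = a.b.b.(rec X. a.a.b.b.X + b.b.a.b.X + 0) ⊢ --a--▸ s3
  s2 = b.a.b.(rec X. a.a.b.b.X + b.b.a.b.X + 0) ⊢ --b--▸ s4
  s3 = b.b.(rec X. a.a.b.b.X + b.b.a.b.X + 0) ⊢ --b--▸ s5
  s4 = a.b.(rec X. a.a.b.b.X + b.b.a.b.X + 0) ⊢ --a--▸ s5
  s5 = b.(rec X. a.a.b.b.X + b.b.a.b.X + 0) ⊢ --b--▸ s0
LTS(Q): 6 reachable states
  t0 = rec X. a.a.b.b.X + b.b.a.b.X ⊢ --a--▸ t1, --b--▸ t2
  t1 = a.b.b.(rec X. a.a.b.b.X + b.b.a.b.X) ⊢ --a--▸ t3
  t2 = b.a.b.(rec X. a.a.b.b.X + b.b.a.b.X) ⊢ --b--▸ t4
  t3 = b.b.(rec X. a.a.b.b.X + b.b.a.b.X) ⊢ --b--▸ t5
  t4 = a.b.(rec X. a.a.b.b.X + b.b.a.b.X) ⊢ --a--▸ t5
  t5 = b.(rec X. a.a.b.b.X + b.b.a.b.X) ⊢ --b--▸ t0
Partition-refinement fixed point:
  B0 = {s0, t0}
  B1 = {s2, t2}
  B2 = {s4, t4}
  B3 = {s5, t5}
  B4 = {s1, t1}
  B5 = {s3, t3}
s0 ∈ B0, t0 ∈ B0 → same block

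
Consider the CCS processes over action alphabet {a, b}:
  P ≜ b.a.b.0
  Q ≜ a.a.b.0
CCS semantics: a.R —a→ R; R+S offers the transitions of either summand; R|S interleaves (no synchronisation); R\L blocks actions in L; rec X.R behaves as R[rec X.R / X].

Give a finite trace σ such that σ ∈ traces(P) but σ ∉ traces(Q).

b

P's transition system — 4 states:
  p0 = b.a.b.0 → -b-> p1
  p1 = a.b.0 → -a-> p2
  p2 = b.0 → -b-> p3
  p3 = 0 → ·
Q's transition system — 4 states:
  q0 = a.a.b.0 → -a-> q1
  q1 = a.b.0 → -a-> q2
  q2 = b.0 → -b-> q3
  q3 = 0 → ·
Trace ⟨b⟩ through P, begin at {p0}:
  after b @ step 1: {p1}
  ✓ P
Trace ⟨b⟩ through Q, begin at {q0}:
  after b @ step 1: no successor for Q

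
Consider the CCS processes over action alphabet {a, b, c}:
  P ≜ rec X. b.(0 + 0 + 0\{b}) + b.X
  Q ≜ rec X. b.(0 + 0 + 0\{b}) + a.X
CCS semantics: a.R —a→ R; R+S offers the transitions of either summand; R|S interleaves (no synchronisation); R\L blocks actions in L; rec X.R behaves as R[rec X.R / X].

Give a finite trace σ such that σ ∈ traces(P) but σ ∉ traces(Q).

bb

P's transition system — 2 states:
  p0 = rec X. b.(0 + 0 + 0\{b}) + b.X :: --b--▸ p0, --b--▸ p1
  p1 = 0 + 0 + 0\{b} :: stopped
Q's transition system — 2 states:
  q0 = rec X. b.(0 + 0 + 0\{b}) + a.X :: --a--▸ q0, --b--▸ q1
  q1 = 0 + 0 + 0\{b} :: stopped
Run σ = ⟨bb⟩ on P: start {p0}
  after b @ step 1: {p0, p1}
  after b @ step 2: {p0, p1}
  P completes σ.
Run σ = ⟨bb⟩ on Q: start {q0}
  after b @ step 1: {q1}
  after b @ step 2: ∅  — Q cannot continue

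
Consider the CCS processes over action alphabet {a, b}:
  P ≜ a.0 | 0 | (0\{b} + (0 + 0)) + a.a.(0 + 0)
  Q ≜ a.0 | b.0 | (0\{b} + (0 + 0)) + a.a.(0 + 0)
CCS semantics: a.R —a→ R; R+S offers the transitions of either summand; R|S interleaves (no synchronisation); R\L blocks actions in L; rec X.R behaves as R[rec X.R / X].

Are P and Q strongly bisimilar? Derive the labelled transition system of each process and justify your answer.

P ≁ Q

LTS(P): 4 reachable states
  s0 = a.0 | 0 | (0\{b} + (0 + 0)) + a.a.(0 + 0) ⊢ -a-> s1, -a-> s2
  s1 = 0 | 0 | (0\{b} + (0 + 0)) ⊢ deadlocked
  s2 = a.(0 + 0) ⊢ -a-> s3
  s3 = 0 + 0 ⊢ deadlocked
LTS(Q): 6 reachable states
  t0 = a.0 | b.0 | (0\{b} + (0 + 0)) + a.a.(0 + 0) ⊢ -a-> t1, -a-> t2, -b-> t3
  t1 = 0 | b.0 | (0\{b} + (0 + 0)) ⊢ -b-> t4
  t2 = a.(0 + 0) ⊢ -a-> t5
  t3 = a.0 | 0 | (0\{b} + (0 + 0)) ⊢ -a-> t4
  t4 = 0 | 0 | (0\{b} + (0 + 0)) ⊢ deadlocked
  t5 = 0 + 0 ⊢ deadlocked
Bisimilarity quotient blocks:
  B0 = {s0}
  B1 = {s2, t2, t3}
  B2 = {s1, s3, t4, t5}
  B3 = {t0}
  B4 = {t1}
s0 ∈ B0, t0 ∈ B3 → different blocks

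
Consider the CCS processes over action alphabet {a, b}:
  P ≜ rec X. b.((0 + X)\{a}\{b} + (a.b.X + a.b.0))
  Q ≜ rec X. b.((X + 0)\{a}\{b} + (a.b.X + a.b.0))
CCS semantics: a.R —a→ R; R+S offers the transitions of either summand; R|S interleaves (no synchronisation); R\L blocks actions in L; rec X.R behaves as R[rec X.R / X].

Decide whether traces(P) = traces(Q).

P's transition system — 5 states:
  p0 = rec X. b.((0 + X)\{a}\{b} + (a.b.X + a.b.0)) has moves --b--▸ p1
  p1 = (0 + (rec X. b.((0 + X)\{a}\{b} + (a.b.X + a.b.0))))\{a}\{b} + (a.b.(rec X. b.((0 + X)\{a}\{b} + (a.b.X + a.b.0))) + a.b.0) has moves --a--▸ p2, --a--▸ p3
  p2 = b.(rec X. b.((0 + X)\{a}\{b} + (a.b.X + a.b.0))) has moves --b--▸ p0
  p3 = b.0 has moves --b--▸ p4
  p4 = 0 has moves deadlocked
Q's transition system — 5 states:
  q0 = rec X. b.((X + 0)\{a}\{b} + (a.b.X + a.b.0)) has moves --b--▸ q1
  q1 = ((rec X. b.((X + 0)\{a}\{b} + (a.b.X + a.b.0))) + 0)\{a}\{b} + (a.b.(rec X. b.((X + 0)\{a}\{b} + (a.b.X + a.b.0))) + a.b.0) has moves --a--▸ q2, --a--▸ q3
  q2 = b.(rec X. b.((X + 0)\{a}\{b} + (a.b.X + a.b.0))) has moves --b--▸ q0
  q3 = b.0 has moves --b--▸ q4
  q4 = 0 has moves deadlocked
Coarsest stable partition (strong bisimilarity classes):
  B0 = {p0, q0}
  B1 = {p1, q1}
  B2 = {p2, q2}
  B3 = {p3, q3}
  B4 = {p4, q4}
p0 ∈ B0, q0 ∈ B0 → same block
Bisimilar ⇒ trace-equivalent.

YES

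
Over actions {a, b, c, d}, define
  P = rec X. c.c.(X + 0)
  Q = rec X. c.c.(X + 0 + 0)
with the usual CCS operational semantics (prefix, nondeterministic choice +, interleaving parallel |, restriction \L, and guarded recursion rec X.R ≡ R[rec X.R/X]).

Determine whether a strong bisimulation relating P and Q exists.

YES

P's transition system — 3 states:
  p0 = rec X. c.c.(X + 0) ⊢ ··c··> p1
  p1 = c.((rec X. c.c.(X + 0)) + 0) ⊢ ··c··> p2
  p2 = (rec X. c.c.(X + 0)) + 0 ⊢ ··c··> p1
Q's transition system — 3 states:
  q0 = rec X. c.c.(X + 0 + 0) ⊢ ··c··> q1
  q1 = c.((rec X. c.c.(X + 0 + 0)) + 0 + 0) ⊢ ··c··> q2
  q2 = (rec X. c.c.(X + 0 + 0)) + 0 + 0 ⊢ ··c··> q1
Bisimilarity quotient blocks:
  B0 = {p0, p1, p2, q0, q1, q2}
p0 ∈ B0, q0 ∈ B0 → same block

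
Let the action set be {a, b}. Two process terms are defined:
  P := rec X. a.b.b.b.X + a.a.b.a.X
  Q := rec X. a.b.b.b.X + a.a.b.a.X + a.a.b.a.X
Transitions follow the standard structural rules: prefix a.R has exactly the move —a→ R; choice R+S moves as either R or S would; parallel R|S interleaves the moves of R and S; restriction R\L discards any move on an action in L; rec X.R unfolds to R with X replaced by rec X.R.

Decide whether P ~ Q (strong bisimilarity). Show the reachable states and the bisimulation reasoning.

P's transition system — 7 states:
  s0 = rec X. a.b.b.b.X + a.a.b.a.X ⊢ —a→ s1, —a→ s2
  s1 = a.b.a.(rec X. a.b.b.b.X + a.a.b.a.X) ⊢ —a→ s3
  s2 = b.b.b.(rec X. a.b.b.b.X + a.a.b.a.X) ⊢ —b→ s4
  s3 = b.a.(rec X. a.b.b.b.X + a.a.b.a.X) ⊢ —b→ s5
  s4 = b.b.(rec X. a.b.b.b.X + a.a.b.a.X) ⊢ —b→ s6
  s5 = a.(rec X. a.b.b.b.X + a.a.b.a.X) ⊢ —a→ s0
  s6 = b.(rec X. a.b.b.b.X + a.a.b.a.X) ⊢ —b→ s0
Q's transition system — 7 states:
  t0 = rec X. a.b.b.b.X + a.a.b.a.X + a.a.b.a.X ⊢ —a→ t1, —a→ t2
  t1 = a.b.a.(rec X. a.b.b.b.X + a.a.b.a.X + a.a.b.a.X) ⊢ —a→ t3
  t2 = b.b.b.(rec X. a.b.b.b.X + a.a.b.a.X + a.a.b.a.X) ⊢ —b→ t4
  t3 = b.a.(rec X. a.b.b.b.X + a.a.b.a.X + a.a.b.a.X) ⊢ —b→ t5
  t4 = b.b.(rec X. a.b.b.b.X + a.a.b.a.X + a.a.b.a.X) ⊢ —b→ t6
  t5 = a.(rec X. a.b.b.b.X + a.a.b.a.X + a.a.b.a.X) ⊢ —a→ t0
  t6 = b.(rec X. a.b.b.b.X + a.a.b.a.X + a.a.b.a.X) ⊢ —b→ t0
Partition-refinement fixed point:
  B0 = {s0, t0}
  B1 = {s1, t1}
  B2 = {s3, t3}
  B3 = {s5, t5}
  B4 = {s2, t2}
  B5 = {s4, t4}
  B6 = {s6, t6}
s0 ∈ B0, t0 ∈ B0 → same block

bisimilar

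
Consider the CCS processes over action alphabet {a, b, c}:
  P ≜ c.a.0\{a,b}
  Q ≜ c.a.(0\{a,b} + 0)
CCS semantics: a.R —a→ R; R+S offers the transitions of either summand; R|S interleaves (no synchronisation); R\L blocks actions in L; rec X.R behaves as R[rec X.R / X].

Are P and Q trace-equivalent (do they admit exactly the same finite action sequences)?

P's transition system — 3 states:
  m0 = c.a.0\{a,b} | -c-> m1
  m1 = a.0\{a,b} | -a-> m2
  m2 = 0\{a,b} | (no moves)
Q's transition system — 3 states:
  n0 = c.a.(0\{a,b} + 0) | -c-> n1
  n1 = a.(0\{a,b} + 0) | -a-> n2
  n2 = 0\{a,b} + 0 | (no moves)
Partition-refinement fixed point:
  B0 = {m0, n0}
  B1 = {m1, n1}
  B2 = {m2, n2}
m0 ∈ B0, n0 ∈ B0 → same block
Bisimilar ⇒ trace-equivalent.

trace-equivalent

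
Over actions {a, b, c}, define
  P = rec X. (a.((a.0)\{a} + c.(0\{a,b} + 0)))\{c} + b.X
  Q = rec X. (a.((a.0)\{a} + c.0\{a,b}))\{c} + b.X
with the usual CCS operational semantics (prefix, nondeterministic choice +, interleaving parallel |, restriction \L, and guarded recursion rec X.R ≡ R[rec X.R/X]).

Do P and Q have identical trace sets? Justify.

Reachable graph of P (2 states):
  u0 = rec X. (a.((a.0)\{a} + c.(0\{a,b} + 0)))\{c} + b.X | ··a··> u1, ··b··> u0
  u1 = ((a.0)\{a} + c.(0\{a,b} + 0))\{c} | stopped
Reachable graph of Q (2 states):
  v0 = rec X. (a.((a.0)\{a} + c.0\{a,b}))\{c} + b.X | ··a··> v1, ··b··> v0
  v1 = ((a.0)\{a} + c.0\{a,b})\{c} | stopped
Partition-refinement fixed point:
  B0 = {u0, v0}
  B1 = {u1, v1}
u0 ∈ B0, v0 ∈ B0 → same block
Bisimilar ⇒ trace-equivalent.

YES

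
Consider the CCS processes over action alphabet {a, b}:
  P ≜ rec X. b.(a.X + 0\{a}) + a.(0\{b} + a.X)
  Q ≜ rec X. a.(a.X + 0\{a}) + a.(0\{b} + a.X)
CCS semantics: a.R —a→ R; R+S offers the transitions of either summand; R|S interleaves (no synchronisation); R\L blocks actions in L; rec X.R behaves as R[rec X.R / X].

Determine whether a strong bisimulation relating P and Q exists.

NO

P's transition system — 3 states:
  m0 = rec X. b.(a.X + 0\{a}) + a.(0\{b} + a.X) → ··a··> m1, ··b··> m2
  m1 = 0\{b} + a.(rec X. b.(a.X + 0\{a}) + a.(0\{b} + a.X)) → ··a··> m0
  m2 = a.(rec X. b.(a.X + 0\{a}) + a.(0\{b} + a.X)) + 0\{a} → ··a··> m0
Q's transition system — 3 states:
  n0 = rec X. a.(a.X + 0\{a}) + a.(0\{b} + a.X) → ··a··> n1, ··a··> n2
  n1 = 0\{b} + a.(rec X. a.(a.X + 0\{a}) + a.(0\{b} + a.X)) → ··a··> n0
  n2 = a.(rec X. a.(a.X + 0\{a}) + a.(0\{b} + a.X)) + 0\{a} → ··a··> n0
Coarsest stable partition (strong bisimilarity classes):
  B0 = {m0}
  B1 = {m1, m2}
  B2 = {n0, n1, n2}
m0 ∈ B0, n0 ∈ B2 → different blocks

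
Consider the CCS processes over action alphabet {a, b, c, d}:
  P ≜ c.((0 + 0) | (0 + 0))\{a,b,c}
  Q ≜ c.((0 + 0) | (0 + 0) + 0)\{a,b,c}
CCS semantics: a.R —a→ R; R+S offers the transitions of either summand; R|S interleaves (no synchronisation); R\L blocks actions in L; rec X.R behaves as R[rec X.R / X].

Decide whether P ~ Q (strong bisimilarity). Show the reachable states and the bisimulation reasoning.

bisimilar

Reachable graph of P (2 states):
  u0 = c.((0 + 0) | (0 + 0))\{a,b,c} → =c=> u1
  u1 = ((0 + 0) | (0 + 0))\{a,b,c} → (no moves)
Reachable graph of Q (2 states):
  v0 = c.((0 + 0) | (0 + 0) + 0)\{a,b,c} → =c=> v1
  v1 = ((0 + 0) | (0 + 0) + 0)\{a,b,c} → (no moves)
Bisimilarity quotient blocks:
  B0 = {u0, v0}
  B1 = {u1, v1}
u0 ∈ B0, v0 ∈ B0 → same block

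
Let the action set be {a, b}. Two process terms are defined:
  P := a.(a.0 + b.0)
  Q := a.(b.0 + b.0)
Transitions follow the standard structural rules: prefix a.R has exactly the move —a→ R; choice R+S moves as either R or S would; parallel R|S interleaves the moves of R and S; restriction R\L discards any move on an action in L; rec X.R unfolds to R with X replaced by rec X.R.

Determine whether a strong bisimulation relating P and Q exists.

P ≁ Q

LTS(P): 3 reachable states
  s0 = a.(a.0 + b.0) ⊢ -a-> s1
  s1 = a.0 + b.0 ⊢ -a-> s2, -b-> s2
  s2 = 0 ⊢ ∅
LTS(Q): 3 reachable states
  t0 = a.(b.0 + b.0) ⊢ -a-> t1
  t1 = b.0 + b.0 ⊢ -b-> t2
  t2 = 0 ⊢ ∅
Bisimilarity quotient blocks:
  B0 = {s0}
  B1 = {s1}
  B2 = {s2, t2}
  B3 = {t0}
  B4 = {t1}
s0 ∈ B0, t0 ∈ B3 → different blocks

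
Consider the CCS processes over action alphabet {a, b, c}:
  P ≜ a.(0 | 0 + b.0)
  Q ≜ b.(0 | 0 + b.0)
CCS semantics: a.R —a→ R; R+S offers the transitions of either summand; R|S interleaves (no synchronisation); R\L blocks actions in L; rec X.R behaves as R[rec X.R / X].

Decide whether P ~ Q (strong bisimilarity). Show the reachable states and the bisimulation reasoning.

not bisimilar

Reachable graph of P (3 states):
  p0 = a.(0 | 0 + b.0) → -a-> p1
  p1 = 0 | 0 + b.0 → -b-> p2
  p2 = 0 → ·
Reachable graph of Q (3 states):
  q0 = b.(0 | 0 + b.0) → -b-> q1
  q1 = 0 | 0 + b.0 → -b-> q2
  q2 = 0 → ·
Partition-refinement fixed point:
  B0 = {p0}
  B1 = {p1, q1}
  B2 = {p2, q2}
  B3 = {q0}
p0 ∈ B0, q0 ∈ B3 → different blocks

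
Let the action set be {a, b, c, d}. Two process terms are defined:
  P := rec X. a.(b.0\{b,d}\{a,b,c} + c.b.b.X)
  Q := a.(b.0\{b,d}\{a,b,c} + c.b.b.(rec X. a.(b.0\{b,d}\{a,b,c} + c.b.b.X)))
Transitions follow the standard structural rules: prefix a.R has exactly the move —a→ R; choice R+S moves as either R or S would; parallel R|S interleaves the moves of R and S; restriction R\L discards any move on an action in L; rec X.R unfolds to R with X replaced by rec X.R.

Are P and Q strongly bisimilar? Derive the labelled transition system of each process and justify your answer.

P ~ Q

P's transition system — 5 states:
  p0 = rec X. a.(b.0\{b,d}\{a,b,c} + c.b.b.X) → --a--▸ p1
  p1 = b.0\{b,d}\{a,b,c} + c.b.b.(rec X. a.(b.0\{b,d}\{a,b,c} + c.b.b.X)) → --b--▸ p2, --c--▸ p3
  p2 = 0\{b,d}\{a,b,c} → deadlocked
  p3 = b.b.(rec X. a.(b.0\{b,d}\{a,b,c} + c.b.b.X)) → --b--▸ p4
  p4 = b.(rec X. a.(b.0\{b,d}\{a,b,c} + c.b.b.X)) → --b--▸ p0
Q's transition system — 6 states:
  q0 = a.(b.0\{b,d}\{a,b,c} + c.b.b.(rec X. a.(b.0\{b,d}\{a,b,c} + c.b.b.X))) → --a--▸ q1
  q1 = b.0\{b,d}\{a,b,c} + c.b.b.(rec X. a.(b.0\{b,d}\{a,b,c} + c.b.b.X)) → --b--▸ q2, --c--▸ q3
  q2 = 0\{b,d}\{a,b,c} → deadlocked
  q3 = b.b.(rec X. a.(b.0\{b,d}\{a,b,c} + c.b.b.X)) → --b--▸ q4
  q4 = b.(rec X. a.(b.0\{b,d}\{a,b,c} + c.b.b.X)) → --b--▸ q5
  q5 = rec X. a.(b.0\{b,d}\{a,b,c} + c.b.b.X) → --a--▸ q1
Coarsest stable partition (strong bisimilarity classes):
  B0 = {p0, q0, q5}
  B1 = {p1, q1}
  B2 = {p3, q3}
  B3 = {p4, q4}
  B4 = {p2, q2}
p0 ∈ B0, q0 ∈ B0 → same block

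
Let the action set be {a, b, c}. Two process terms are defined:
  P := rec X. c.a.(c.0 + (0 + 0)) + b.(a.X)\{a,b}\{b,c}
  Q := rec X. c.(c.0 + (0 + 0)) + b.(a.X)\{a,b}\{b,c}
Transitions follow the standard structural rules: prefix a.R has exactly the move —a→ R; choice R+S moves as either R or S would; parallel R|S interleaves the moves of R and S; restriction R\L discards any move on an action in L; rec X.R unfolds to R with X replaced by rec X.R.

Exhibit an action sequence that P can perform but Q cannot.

Reachable graph of P (5 states):
  m0 = rec X. c.a.(c.0 + (0 + 0)) + b.(a.X)\{a,b}\{b,c} ⊢ -b-> m1, -c-> m2
  m1 = (a.(rec X. c.a.(c.0 + (0 + 0)) + b.(a.X)\{a,b}\{b,c}))\{a,b}\{b,c} ⊢ deadlocked
  m2 = a.(c.0 + (0 + 0)) ⊢ -a-> m3
  m3 = c.0 + (0 + 0) ⊢ -c-> m4
  m4 = 0 ⊢ deadlocked
Reachable graph of Q (4 states):
  n0 = rec X. c.(c.0 + (0 + 0)) + b.(a.X)\{a,b}\{b,c} ⊢ -b-> n1, -c-> n2
  n1 = (a.(rec X. c.(c.0 + (0 + 0)) + b.(a.X)\{a,b}\{b,c}))\{a,b}\{b,c} ⊢ deadlocked
  n2 = c.0 + (0 + 0) ⊢ -c-> n3
  n3 = 0 ⊢ deadlocked
Executing ca from P (initial set {m0}):
  after c @ step 1: {m2}
  after a @ step 2: {m3}
  P completes σ.
Executing ca from Q (initial set {n0}):
  after c @ step 1: {n2}
  after a @ step 2: ∅ (Q stuck)

ca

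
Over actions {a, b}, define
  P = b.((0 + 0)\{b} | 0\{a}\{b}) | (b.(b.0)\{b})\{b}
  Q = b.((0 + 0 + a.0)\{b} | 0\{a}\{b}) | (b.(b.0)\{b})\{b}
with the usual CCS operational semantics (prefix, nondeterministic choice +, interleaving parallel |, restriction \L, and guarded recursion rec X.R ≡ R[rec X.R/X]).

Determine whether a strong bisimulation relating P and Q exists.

NO

Reachable graph of P (2 states):
  s0 = b.((0 + 0)\{b} | 0\{a}\{b}) | (b.(b.0)\{b})\{b} ⊢ =b=> s1
  s1 = (0 + 0)\{b} | 0\{a}\{b} | (b.(b.0)\{b})\{b} ⊢ (no moves)
Reachable graph of Q (3 states):
  t0 = b.((0 + 0 + a.0)\{b} | 0\{a}\{b}) | (b.(b.0)\{b})\{b} ⊢ =b=> t1
  t1 = (0 + 0 + a.0)\{b} | 0\{a}\{b} | (b.(b.0)\{b})\{b} ⊢ =a=> t2
  t2 = 0\{b} | 0\{a}\{b} | (b.(b.0)\{b})\{b} ⊢ (no moves)
Bisimilarity quotient blocks:
  B0 = {s0}
  B1 = {s1, t2}
  B2 = {t0}
  B3 = {t1}
s0 ∈ B0, t0 ∈ B2 → different blocks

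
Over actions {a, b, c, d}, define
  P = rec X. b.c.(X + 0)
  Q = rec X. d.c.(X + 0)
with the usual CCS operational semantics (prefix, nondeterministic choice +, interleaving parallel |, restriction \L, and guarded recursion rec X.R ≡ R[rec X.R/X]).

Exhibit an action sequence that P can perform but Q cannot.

LTS(P): 3 reachable states
  s0 = rec X. b.c.(X + 0) has moves =b=> s1
  s1 = c.((rec X. b.c.(X + 0)) + 0) has moves =c=> s2
  s2 = (rec X. b.c.(X + 0)) + 0 has moves =b=> s1
LTS(Q): 3 reachable states
  t0 = rec X. d.c.(X + 0) has moves =d=> t1
  t1 = c.((rec X. d.c.(X + 0)) + 0) has moves =c=> t2
  t2 = (rec X. d.c.(X + 0)) + 0 has moves =d=> t1
Run σ = ⟨b⟩ on P: start {s0}
  [1] b ⇒ {s1}
  ✓ P
Run σ = ⟨b⟩ on Q: start {t0}
  [1] b ⇒ no successor for Q

b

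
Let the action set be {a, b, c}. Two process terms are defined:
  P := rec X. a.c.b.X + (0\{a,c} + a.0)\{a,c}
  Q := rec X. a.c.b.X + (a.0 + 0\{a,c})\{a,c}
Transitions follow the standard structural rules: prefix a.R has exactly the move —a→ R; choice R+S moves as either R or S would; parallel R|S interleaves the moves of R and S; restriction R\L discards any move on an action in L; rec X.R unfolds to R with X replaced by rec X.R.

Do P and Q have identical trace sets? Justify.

YES

Reachable graph of P (3 states):
  s0 = rec X. a.c.b.X + (0\{a,c} + a.0)\{a,c} | -a-> s1
  s1 = c.b.(rec X. a.c.b.X + (0\{a,c} + a.0)\{a,c}) | -c-> s2
  s2 = b.(rec X. a.c.b.X + (0\{a,c} + a.0)\{a,c}) | -b-> s0
Reachable graph of Q (3 states):
  t0 = rec X. a.c.b.X + (a.0 + 0\{a,c})\{a,c} | -a-> t1
  t1 = c.b.(rec X. a.c.b.X + (a.0 + 0\{a,c})\{a,c}) | -c-> t2
  t2 = b.(rec X. a.c.b.X + (a.0 + 0\{a,c})\{a,c}) | -b-> t0
Coarsest stable partition (strong bisimilarity classes):
  B0 = {s0, t0}
  B1 = {s1, t1}
  B2 = {s2, t2}
s0 ∈ B0, t0 ∈ B0 → same block
Bisimilar ⇒ trace-equivalent.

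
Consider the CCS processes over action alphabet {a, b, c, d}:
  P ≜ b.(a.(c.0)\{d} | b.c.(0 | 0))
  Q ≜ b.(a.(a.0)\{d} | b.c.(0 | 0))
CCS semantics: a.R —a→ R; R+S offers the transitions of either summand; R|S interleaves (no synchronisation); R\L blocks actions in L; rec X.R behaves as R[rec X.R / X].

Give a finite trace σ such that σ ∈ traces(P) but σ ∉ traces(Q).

P's transition system — 10 states:
  u0 = b.(a.(c.0)\{d} | b.c.(0 | 0)) → =b=> u1
  u1 = a.(c.0)\{d} | b.c.(0 | 0) → =a=> u2, =b=> u3
  u2 = (c.0)\{d} | b.c.(0 | 0) → =b=> u4, =c=> u5
  u3 = a.(c.0)\{d} | c.(0 | 0) → =a=> u4, =c=> u6
  u4 = (c.0)\{d} | c.(0 | 0) → =c=> u7, =c=> u8
  u5 = 0\{d} | b.c.(0 | 0) → =b=> u8
  u6 = a.(c.0)\{d} | (0 | 0) → =a=> u7
  u7 = (c.0)\{d} | (0 | 0) → =c=> u9
  u8 = 0\{d} | c.(0 | 0) → =c=> u9
  u9 = 0\{d} | (0 | 0) → ∅
Q's transition system — 10 states:
  v0 = b.(a.(a.0)\{d} | b.c.(0 | 0)) → =b=> v1
  v1 = a.(a.0)\{d} | b.c.(0 | 0) → =a=> v2, =b=> v3
  v2 = (a.0)\{d} | b.c.(0 | 0) → =a=> v4, =b=> v5
  v3 = a.(a.0)\{d} | c.(0 | 0) → =a=> v5, =c=> v6
  v4 = 0\{d} | b.c.(0 | 0) → =b=> v7
  v5 = (a.0)\{d} | c.(0 | 0) → =a=> v7, =c=> v8
  v6 = a.(a.0)\{d} | (0 | 0) → =a=> v8
  v7 = 0\{d} | c.(0 | 0) → =c=> v9
  v8 = (a.0)\{d} | (0 | 0) → =a=> v9
  v9 = 0\{d} | (0 | 0) → ∅
Trace ⟨bac⟩ through P, begin at {u0}:
  [1] b ⇒ {u1}
  [2] a ⇒ {u2}
  [3] c ⇒ {u5}
  ✓ P
Trace ⟨bac⟩ through Q, begin at {v0}:
  [1] b ⇒ {v1}
  [2] a ⇒ {v2}
  [3] c ⇒ ∅ (Q stuck)

bac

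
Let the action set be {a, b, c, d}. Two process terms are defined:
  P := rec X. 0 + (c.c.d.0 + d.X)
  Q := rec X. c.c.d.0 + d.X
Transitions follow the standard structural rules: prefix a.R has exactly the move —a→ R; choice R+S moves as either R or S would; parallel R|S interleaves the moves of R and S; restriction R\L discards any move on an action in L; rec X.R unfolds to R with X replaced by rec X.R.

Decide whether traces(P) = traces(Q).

Reachable graph of P (4 states):
  u0 = rec X. 0 + (c.c.d.0 + d.X) → ··c··> u1, ··d··> u0
  u1 = c.d.0 → ··c··> u2
  u2 = d.0 → ··d··> u3
  u3 = 0 → ·
Reachable graph of Q (4 states):
  v0 = rec X. c.c.d.0 + d.X → ··c··> v1, ··d··> v0
  v1 = c.d.0 → ··c··> v2
  v2 = d.0 → ··d··> v3
  v3 = 0 → ·
Bisimilarity quotient blocks:
  B0 = {u0, v0}
  B1 = {u1, v1}
  B2 = {u2, v2}
  B3 = {u3, v3}
u0 ∈ B0, v0 ∈ B0 → same block
Bisimilar ⇒ trace-equivalent.

YES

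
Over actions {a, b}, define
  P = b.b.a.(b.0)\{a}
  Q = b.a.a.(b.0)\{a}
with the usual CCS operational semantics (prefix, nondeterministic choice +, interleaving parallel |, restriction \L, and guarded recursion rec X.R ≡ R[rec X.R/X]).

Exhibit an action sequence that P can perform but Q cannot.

LTS(P): 5 reachable states
  p0 = b.b.a.(b.0)\{a} :: =b=> p1
  p1 = b.a.(b.0)\{a} :: =b=> p2
  p2 = a.(b.0)\{a} :: =a=> p3
  p3 = (b.0)\{a} :: =b=> p4
  p4 = 0\{a} :: (no moves)
LTS(Q): 5 reachable states
  q0 = b.a.a.(b.0)\{a} :: =b=> q1
  q1 = a.a.(b.0)\{a} :: =a=> q2
  q2 = a.(b.0)\{a} :: =a=> q3
  q3 = (b.0)\{a} :: =b=> q4
  q4 = 0\{a} :: (no moves)
Executing bb from P (initial set {p0}):
  step 1 (b): {p1}
  step 2 (b): {p2}
  — P admits the full trace.
Executing bb from Q (initial set {q0}):
  step 1 (b): {q1}
  step 2 (b): ∅  — Q cannot continue

bb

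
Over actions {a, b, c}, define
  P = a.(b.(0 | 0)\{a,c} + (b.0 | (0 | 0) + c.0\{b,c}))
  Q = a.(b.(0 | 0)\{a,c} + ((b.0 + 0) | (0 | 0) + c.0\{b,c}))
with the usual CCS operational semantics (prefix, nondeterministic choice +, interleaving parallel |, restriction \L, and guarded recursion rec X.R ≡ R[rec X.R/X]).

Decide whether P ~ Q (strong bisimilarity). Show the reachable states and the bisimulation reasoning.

YES

Reachable graph of P (5 states):
  m0 = a.(b.(0 | 0)\{a,c} + (b.0 | (0 | 0) + c.0\{b,c})) | --a--▸ m1
  m1 = b.(0 | 0)\{a,c} + (b.0 | (0 | 0) + c.0\{b,c}) | --b--▸ m2, --b--▸ m3, --c--▸ m4
  m2 = (0 | 0)\{a,c} | deadlocked
  m3 = 0 | (0 | 0) | deadlocked
  m4 = 0\{b,c} | deadlocked
Reachable graph of Q (5 states):
  n0 = a.(b.(0 | 0)\{a,c} + ((b.0 + 0) | (0 | 0) + c.0\{b,c})) | --a--▸ n1
  n1 = b.(0 | 0)\{a,c} + ((b.0 + 0) | (0 | 0) + c.0\{b,c}) | --b--▸ n2, --b--▸ n3, --c--▸ n4
  n2 = (0 | 0)\{a,c} | deadlocked
  n3 = 0 | (0 | 0) | deadlocked
  n4 = 0\{b,c} | deadlocked
Coarsest stable partition (strong bisimilarity classes):
  B0 = {m0, n0}
  B1 = {m1, n1}
  B2 = {m2, m3, m4, n2, n3, n4}
m0 ∈ B0, n0 ∈ B0 → same block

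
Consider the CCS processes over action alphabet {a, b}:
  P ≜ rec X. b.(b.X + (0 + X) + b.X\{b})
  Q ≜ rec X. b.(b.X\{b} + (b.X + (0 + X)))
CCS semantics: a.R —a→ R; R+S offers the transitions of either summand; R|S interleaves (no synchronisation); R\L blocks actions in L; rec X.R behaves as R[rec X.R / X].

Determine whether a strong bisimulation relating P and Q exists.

YES

Reachable graph of P (3 states):
  s0 = rec X. b.(b.X + (0 + X) + b.X\{b}) has moves =b=> s1
  s1 = b.(rec X. b.(b.X + (0 + X) + b.X\{b})) + (0 + (rec X. b.(b.X + (0 + X) + b.X\{b}))) + b.(rec X. b.(b.X + (0 + X) + b.X\{b}))\{b} has moves =b=> s0, =b=> s1, =b=> s2
  s2 = (rec X. b.(b.X + (0 + X) + b.X\{b}))\{b} has moves (no moves)
Reachable graph of Q (3 states):
  t0 = rec X. b.(b.X\{b} + (b.X + (0 + X))) has moves =b=> t1
  t1 = b.(rec X. b.(b.X\{b} + (b.X + (0 + X))))\{b} + (b.(rec X. b.(b.X\{b} + (b.X + (0 + X)))) + (0 + (rec X. b.(b.X\{b} + (b.X + (0 + X)))))) has moves =b=> t0, =b=> t1, =b=> t2
  t2 = (rec X. b.(b.X\{b} + (b.X + (0 + X))))\{b} has moves (no moves)
Bisimilarity quotient blocks:
  B0 = {s0, t0}
  B1 = {s1, t1}
  B2 = {s2, t2}
s0 ∈ B0, t0 ∈ B0 → same block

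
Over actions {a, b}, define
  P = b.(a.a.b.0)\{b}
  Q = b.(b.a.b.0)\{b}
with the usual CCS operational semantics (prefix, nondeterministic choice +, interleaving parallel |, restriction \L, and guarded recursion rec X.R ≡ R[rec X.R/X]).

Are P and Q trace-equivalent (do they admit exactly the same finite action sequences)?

P's transition system — 4 states:
  s0 = b.(a.a.b.0)\{b} :: —b→ s1
  s1 = (a.a.b.0)\{b} :: —a→ s2
  s2 = (a.b.0)\{b} :: —a→ s3
  s3 = (b.0)\{b} :: ∅
Q's transition system — 2 states:
  t0 = b.(b.a.b.0)\{b} :: —b→ t1
  t1 = (b.a.b.0)\{b} :: ∅
Run σ = ⟨ba⟩ on P: start {s0}
  [1] b ⇒ {s1}
  [2] a ⇒ {s2}
  ✓ P
Run σ = ⟨ba⟩ on Q: start {t0}
  [1] b ⇒ {t1}
  [2] a ⇒ ∅  — Q cannot continue

trace-distinct — witness ⟨ba⟩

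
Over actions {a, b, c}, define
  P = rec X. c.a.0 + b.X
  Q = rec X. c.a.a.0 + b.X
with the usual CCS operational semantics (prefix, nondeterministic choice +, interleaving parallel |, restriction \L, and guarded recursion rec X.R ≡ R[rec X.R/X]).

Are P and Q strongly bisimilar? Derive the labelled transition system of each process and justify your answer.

NO

P's transition system — 3 states:
  u0 = rec X. c.a.0 + b.X | -b-> u0, -c-> u1
  u1 = a.0 | -a-> u2
  u2 = 0 | ·
Q's transition system — 4 states:
  v0 = rec X. c.a.a.0 + b.X | -b-> v0, -c-> v1
  v1 = a.a.0 | -a-> v2
  v2 = a.0 | -a-> v3
  v3 = 0 | ·
Partition-refinement fixed point:
  B0 = {u0}
  B1 = {u1, v2}
  B2 = {u2, v3}
  B3 = {v0}
  B4 = {v1}
u0 ∈ B0, v0 ∈ B3 → different blocks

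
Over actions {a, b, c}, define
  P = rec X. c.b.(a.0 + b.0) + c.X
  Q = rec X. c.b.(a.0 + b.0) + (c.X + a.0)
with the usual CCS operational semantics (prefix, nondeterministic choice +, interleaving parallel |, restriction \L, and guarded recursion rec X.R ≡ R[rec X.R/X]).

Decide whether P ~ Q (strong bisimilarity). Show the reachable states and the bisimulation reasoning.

P's transition system — 4 states:
  m0 = rec X. c.b.(a.0 + b.0) + c.X :: —c→ m0, —c→ m1
  m1 = b.(a.0 + b.0) :: —b→ m2
  m2 = a.0 + b.0 :: —a→ m3, —b→ m3
  m3 = 0 :: ∅
Q's transition system — 4 states:
  n0 = rec X. c.b.(a.0 + b.0) + (c.X + a.0) :: —a→ n1, —c→ n0, —c→ n2
  n1 = 0 :: ∅
  n2 = b.(a.0 + b.0) :: —b→ n3
  n3 = a.0 + b.0 :: —a→ n1, —b→ n1
Coarsest stable partition (strong bisimilarity classes):
  B0 = {m0}
  B1 = {m1, n2}
  B2 = {m2, n3}
  B3 = {m3, n1}
  B4 = {n0}
m0 ∈ B0, n0 ∈ B4 → different blocks

P ≁ Q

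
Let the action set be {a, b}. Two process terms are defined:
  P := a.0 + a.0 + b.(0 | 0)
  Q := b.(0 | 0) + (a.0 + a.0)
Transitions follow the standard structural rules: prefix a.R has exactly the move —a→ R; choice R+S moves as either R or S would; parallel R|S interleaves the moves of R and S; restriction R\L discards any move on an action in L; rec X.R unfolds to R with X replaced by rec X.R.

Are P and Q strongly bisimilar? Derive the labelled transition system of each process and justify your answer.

LTS(P): 3 reachable states
  u0 = a.0 + a.0 + b.(0 | 0) has moves --a--▸ u1, --b--▸ u2
  u1 = 0 has moves ·
  u2 = 0 | 0 has moves ·
LTS(Q): 3 reachable states
  v0 = b.(0 | 0) + (a.0 + a.0) has moves --a--▸ v1, --b--▸ v2
  v1 = 0 has moves ·
  v2 = 0 | 0 has moves ·
Coarsest stable partition (strong bisimilarity classes):
  B0 = {u0, v0}
  B1 = {u1, u2, v1, v2}
u0 ∈ B0, v0 ∈ B0 → same block

YES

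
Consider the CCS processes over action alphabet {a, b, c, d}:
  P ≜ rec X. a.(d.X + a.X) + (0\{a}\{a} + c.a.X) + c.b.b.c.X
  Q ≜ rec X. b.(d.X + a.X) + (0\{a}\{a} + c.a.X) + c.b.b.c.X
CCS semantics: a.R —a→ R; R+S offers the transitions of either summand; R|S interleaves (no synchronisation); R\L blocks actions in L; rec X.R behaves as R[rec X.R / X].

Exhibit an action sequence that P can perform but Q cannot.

P's transition system — 6 states:
  u0 = rec X. a.(d.X + a.X) + (0\{a}\{a} + c.a.X) + c.b.b.c.X has moves --a--▸ u1, --c--▸ u2, --c--▸ u3
  u1 = d.(rec X. a.(d.X + a.X) + (0\{a}\{a} + c.a.X) + c.b.b.c.X) + a.(rec X. a.(d.X + a.X) + (0\{a}\{a} + c.a.X) + c.b.b.c.X) has moves --a--▸ u0, --d--▸ u0
  u2 = a.(rec X. a.(d.X + a.X) + (0\{a}\{a} + c.a.X) + c.b.b.c.X) has moves --a--▸ u0
  u3 = b.b.c.(rec X. a.(d.X + a.X) + (0\{a}\{a} + c.a.X) + c.b.b.c.X) has moves --b--▸ u4
  u4 = b.c.(rec X. a.(d.X + a.X) + (0\{a}\{a} + c.a.X) + c.b.b.c.X) has moves --b--▸ u5
  u5 = c.(rec X. a.(d.X + a.X) + (0\{a}\{a} + c.a.X) + c.b.b.c.X) has moves --c--▸ u0
Q's transition system — 6 states:
  v0 = rec X. b.(d.X + a.X) + (0\{a}\{a} + c.a.X) + c.b.b.c.X has moves --b--▸ v1, --c--▸ v2, --c--▸ v3
  v1 = d.(rec X. b.(d.X + a.X) + (0\{a}\{a} + c.a.X) + c.b.b.c.X) + a.(rec X. b.(d.X + a.X) + (0\{a}\{a} + c.a.X) + c.b.b.c.X) has moves --a--▸ v0, --d--▸ v0
  v2 = a.(rec X. b.(d.X + a.X) + (0\{a}\{a} + c.a.X) + c.b.b.c.X) has moves --a--▸ v0
  v3 = b.b.c.(rec X. b.(d.X + a.X) + (0\{a}\{a} + c.a.X) + c.b.b.c.X) has moves --b--▸ v4
  v4 = b.c.(rec X. b.(d.X + a.X) + (0\{a}\{a} + c.a.X) + c.b.b.c.X) has moves --b--▸ v5
  v5 = c.(rec X. b.(d.X + a.X) + (0\{a}\{a} + c.a.X) + c.b.b.c.X) has moves --c--▸ v0
Trace ⟨a⟩ through P, begin at {u0}:
  after a @ step 1: {u1}
  — P admits the full trace.
Trace ⟨a⟩ through Q, begin at {v0}:
  after a @ step 1: ∅  — Q cannot continue

a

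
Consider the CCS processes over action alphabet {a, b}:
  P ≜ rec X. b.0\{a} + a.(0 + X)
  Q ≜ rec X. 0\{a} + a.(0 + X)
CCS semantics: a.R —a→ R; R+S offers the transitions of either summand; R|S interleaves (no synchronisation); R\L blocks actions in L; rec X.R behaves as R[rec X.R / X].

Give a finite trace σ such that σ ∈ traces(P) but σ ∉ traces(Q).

b

Reachable graph of P (3 states):
  p0 = rec X. b.0\{a} + a.(0 + X) ⊢ --a--▸ p1, --b--▸ p2
  p1 = 0 + (rec X. b.0\{a} + a.(0 + X)) ⊢ --a--▸ p1, --b--▸ p2
  p2 = 0\{a} ⊢ ∅
Reachable graph of Q (2 states):
  q0 = rec X. 0\{a} + a.(0 + X) ⊢ --a--▸ q1
  q1 = 0 + (rec X. 0\{a} + a.(0 + X)) ⊢ --a--▸ q1
Trace ⟨b⟩ through P, begin at {p0}:
  [1] b ⇒ {p2}
  ✓ P
Trace ⟨b⟩ through Q, begin at {q0}:
  [1] b ⇒ no successor for Q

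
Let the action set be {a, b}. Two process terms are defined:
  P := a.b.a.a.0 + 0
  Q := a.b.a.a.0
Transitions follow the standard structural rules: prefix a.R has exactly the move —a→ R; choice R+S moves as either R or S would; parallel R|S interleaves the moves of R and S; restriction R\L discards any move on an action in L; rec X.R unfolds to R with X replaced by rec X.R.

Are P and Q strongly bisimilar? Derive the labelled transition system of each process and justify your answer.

bisimilar

Reachable graph of P (5 states):
  m0 = a.b.a.a.0 + 0 → =a=> m1
  m1 = b.a.a.0 → =b=> m2
  m2 = a.a.0 → =a=> m3
  m3 = a.0 → =a=> m4
  m4 = 0 → (no moves)
Reachable graph of Q (5 states):
  n0 = a.b.a.a.0 → =a=> n1
  n1 = b.a.a.0 → =b=> n2
  n2 = a.a.0 → =a=> n3
  n3 = a.0 → =a=> n4
  n4 = 0 → (no moves)
Coarsest stable partition (strong bisimilarity classes):
  B0 = {m0, n0}
  B1 = {m1, n1}
  B2 = {m2, n2}
  B3 = {m3, n3}
  B4 = {m4, n4}
m0 ∈ B0, n0 ∈ B0 → same block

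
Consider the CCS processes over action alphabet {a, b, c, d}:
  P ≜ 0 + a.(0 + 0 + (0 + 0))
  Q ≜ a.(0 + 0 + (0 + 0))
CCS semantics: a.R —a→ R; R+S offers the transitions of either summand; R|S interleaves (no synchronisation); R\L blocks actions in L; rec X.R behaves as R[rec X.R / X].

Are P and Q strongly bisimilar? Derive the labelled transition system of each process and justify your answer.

P ~ Q

P's transition system — 2 states:
  m0 = 0 + a.(0 + 0 + (0 + 0)) ⊢ ··a··> m1
  m1 = 0 + 0 + (0 + 0) ⊢ ∅
Q's transition system — 2 states:
  n0 = a.(0 + 0 + (0 + 0)) ⊢ ··a··> n1
  n1 = 0 + 0 + (0 + 0) ⊢ ∅
Bisimilarity quotient blocks:
  B0 = {m0, n0}
  B1 = {m1, n1}
m0 ∈ B0, n0 ∈ B0 → same block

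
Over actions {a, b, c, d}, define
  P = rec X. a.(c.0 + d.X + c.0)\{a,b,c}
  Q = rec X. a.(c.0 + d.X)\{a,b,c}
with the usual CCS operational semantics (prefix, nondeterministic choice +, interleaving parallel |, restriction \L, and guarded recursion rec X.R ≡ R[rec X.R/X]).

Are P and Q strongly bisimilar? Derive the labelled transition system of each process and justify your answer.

Reachable graph of P (3 states):
  s0 = rec X. a.(c.0 + d.X + c.0)\{a,b,c} ⊢ —a→ s1
  s1 = (c.0 + d.(rec X. a.(c.0 + d.X + c.0)\{a,b,c}) + c.0)\{a,b,c} ⊢ —d→ s2
  s2 = (rec X. a.(c.0 + d.X + c.0)\{a,b,c})\{a,b,c} ⊢ stopped
Reachable graph of Q (3 states):
  t0 = rec X. a.(c.0 + d.X)\{a,b,c} ⊢ —a→ t1
  t1 = (c.0 + d.(rec X. a.(c.0 + d.X)\{a,b,c}))\{a,b,c} ⊢ —d→ t2
  t2 = (rec X. a.(c.0 + d.X)\{a,b,c})\{a,b,c} ⊢ stopped
Bisimilarity quotient blocks:
  B0 = {s0, t0}
  B1 = {s1, t1}
  B2 = {s2, t2}
s0 ∈ B0, t0 ∈ B0 → same block

P ~ Q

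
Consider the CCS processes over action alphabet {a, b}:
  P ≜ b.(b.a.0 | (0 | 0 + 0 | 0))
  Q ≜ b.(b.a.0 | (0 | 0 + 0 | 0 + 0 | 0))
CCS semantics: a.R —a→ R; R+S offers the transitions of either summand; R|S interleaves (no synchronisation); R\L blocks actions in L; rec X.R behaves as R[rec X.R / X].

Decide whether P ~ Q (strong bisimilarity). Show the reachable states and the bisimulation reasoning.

LTS(P): 4 reachable states
  s0 = b.(b.a.0 | (0 | 0 + 0 | 0)) → =b=> s1
  s1 = b.a.0 | (0 | 0 + 0 | 0) → =b=> s2
  s2 = a.0 | (0 | 0 + 0 | 0) → =a=> s3
  s3 = 0 | (0 | 0 + 0 | 0) → stopped
LTS(Q): 4 reachable states
  t0 = b.(b.a.0 | (0 | 0 + 0 | 0 + 0 | 0)) → =b=> t1
  t1 = b.a.0 | (0 | 0 + 0 | 0 + 0 | 0) → =b=> t2
  t2 = a.0 | (0 | 0 + 0 | 0 + 0 | 0) → =a=> t3
  t3 = 0 | (0 | 0 + 0 | 0 + 0 | 0) → stopped
Bisimilarity quotient blocks:
  B0 = {s0, t0}
  B1 = {s1, t1}
  B2 = {s2, t2}
  B3 = {s3, t3}
s0 ∈ B0, t0 ∈ B0 → same block

YES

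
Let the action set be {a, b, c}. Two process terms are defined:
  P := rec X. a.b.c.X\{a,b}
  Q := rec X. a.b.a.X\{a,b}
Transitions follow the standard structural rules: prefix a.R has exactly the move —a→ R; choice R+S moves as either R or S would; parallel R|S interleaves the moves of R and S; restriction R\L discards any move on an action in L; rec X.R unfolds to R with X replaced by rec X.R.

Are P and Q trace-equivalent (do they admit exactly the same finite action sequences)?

Reachable graph of P (4 states):
  m0 = rec X. a.b.c.X\{a,b} :: —a→ m1
  m1 = b.c.(rec X. a.b.c.X\{a,b})\{a,b} :: —b→ m2
  m2 = c.(rec X. a.b.c.X\{a,b})\{a,b} :: —c→ m3
  m3 = (rec X. a.b.c.X\{a,b})\{a,b} :: stopped
Reachable graph of Q (4 states):
  n0 = rec X. a.b.a.X\{a,b} :: —a→ n1
  n1 = b.a.(rec X. a.b.a.X\{a,b})\{a,b} :: —b→ n2
  n2 = a.(rec X. a.b.a.X\{a,b})\{a,b} :: —a→ n3
  n3 = (rec X. a.b.a.X\{a,b})\{a,b} :: stopped
Trace ⟨abc⟩ through P, begin at {m0}:
  [1] a ⇒ {m1}
  [2] b ⇒ {m2}
  [3] c ⇒ {m3}
  P completes σ.
Trace ⟨abc⟩ through Q, begin at {n0}:
  [1] a ⇒ {n1}
  [2] b ⇒ {n2}
  [3] c ⇒ ∅ (Q stuck)

traces(P) ≠ traces(Q) — witness ⟨abc⟩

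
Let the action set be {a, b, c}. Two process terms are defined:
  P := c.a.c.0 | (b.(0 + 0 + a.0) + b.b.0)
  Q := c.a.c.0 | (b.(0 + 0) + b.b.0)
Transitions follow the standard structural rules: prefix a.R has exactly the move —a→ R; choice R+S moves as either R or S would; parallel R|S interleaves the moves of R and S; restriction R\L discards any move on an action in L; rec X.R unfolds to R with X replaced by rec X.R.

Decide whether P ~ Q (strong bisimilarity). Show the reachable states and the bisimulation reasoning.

NO

LTS(P): 16 reachable states
  s0 = c.a.c.0 | (b.(0 + 0 + a.0) + b.b.0) → —b→ s1, —b→ s2, —c→ s3
  s1 = c.a.c.0 | (0 + 0 + a.0) → —a→ s4, —c→ s5
  s2 = c.a.c.0 | b.0 → —b→ s4, —c→ s6
  s3 = a.c.0 | (b.(0 + 0 + a.0) + b.b.0) → —a→ s7, —b→ s5, —b→ s6
  s4 = c.a.c.0 | 0 → —c→ s8
  s5 = a.c.0 | (0 + 0 + a.0) → —a→ s8, —a→ s9
  s6 = a.c.0 | b.0 → —a→ s10, —b→ s8
  s7 = c.0 | (b.(0 + 0 + a.0) + b.b.0) → —b→ s10, —b→ s9, —c→ s11
  s8 = a.c.0 | 0 → —a→ s12
  s9 = c.0 | (0 + 0 + a.0) → —a→ s12, —c→ s13
  s10 = c.0 | b.0 → —b→ s12, —c→ s14
  s11 = 0 | (b.(0 + 0 + a.0) + b.b.0) → —b→ s13, —b→ s14
  s12 = c.0 | 0 → —c→ s15
  s13 = 0 | (0 + 0 + a.0) → —a→ s15
  s14 = 0 | b.0 → —b→ s15
  s15 = 0 | 0 → ∅
LTS(Q): 16 reachable states
  t0 = c.a.c.0 | (b.(0 + 0) + b.b.0) → —b→ t1, —b→ t2, —c→ t3
  t1 = c.a.c.0 | (0 + 0) → —c→ t4
  t2 = c.a.c.0 | b.0 → —b→ t5, —c→ t6
  t3 = a.c.0 | (b.(0 + 0) + b.b.0) → —a→ t7, —b→ t4, —b→ t6
  t4 = a.c.0 | (0 + 0) → —a→ t8
  t5 = c.a.c.0 | 0 → —c→ t9
  t6 = a.c.0 | b.0 → —a→ t10, —b→ t9
  t7 = c.0 | (b.(0 + 0) + b.b.0) → —b→ t10, —b→ t8, —c→ t11
  t8 = c.0 | (0 + 0) → —c→ t12
  t9 = a.c.0 | 0 → —a→ t13
  t10 = c.0 | b.0 → —b→ t13, —c→ t14
  t11 = 0 | (b.(0 + 0) + b.b.0) → —b→ t12, —b→ t14
  t12 = 0 | (0 + 0) → ∅
  t13 = c.0 | 0 → —c→ t15
  t14 = 0 | b.0 → —b→ t15
  t15 = 0 | 0 → ∅
Bisimilarity quotient blocks:
  B0 = {s0}
  B1 = {s2, t2}
  B2 = {s4, t1, t5}
  B3 = {s8, t4, t9}
  B4 = {s12, t13, t8}
  B5 = {s15, t12, t15}
  B6 = {s6, t6}
  B7 = {s10, t10}
  B8 = {s14, t14}
  B9 = {s3}
  B10 = {s5}
  B11 = {s9}
  B12 = {s13}
  B13 = {s7}
  B14 = {s11}
  B15 = {s1}
  B16 = {t0}
  B17 = {t3}
  B18 = {t7}
  B19 = {t11}
s0 ∈ B0, t0 ∈ B16 → different blocks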